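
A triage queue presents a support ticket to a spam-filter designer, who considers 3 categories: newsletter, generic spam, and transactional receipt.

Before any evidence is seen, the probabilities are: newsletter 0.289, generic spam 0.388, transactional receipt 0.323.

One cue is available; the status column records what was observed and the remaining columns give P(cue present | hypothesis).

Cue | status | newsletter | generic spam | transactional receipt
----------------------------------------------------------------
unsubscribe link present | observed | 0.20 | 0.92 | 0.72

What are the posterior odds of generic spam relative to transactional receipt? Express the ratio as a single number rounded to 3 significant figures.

1.53

The normalizing constant cancels in an odds ratio, so compute prior × likelihood for the two hypotheses only:
  generic spam: 0.388 × 0.92 = 0.35696
  transactional receipt: 0.323 × 0.72 = 0.23256
Odds(generic spam : transactional receipt) = 0.35696 / 0.23256 ≈ 1.53.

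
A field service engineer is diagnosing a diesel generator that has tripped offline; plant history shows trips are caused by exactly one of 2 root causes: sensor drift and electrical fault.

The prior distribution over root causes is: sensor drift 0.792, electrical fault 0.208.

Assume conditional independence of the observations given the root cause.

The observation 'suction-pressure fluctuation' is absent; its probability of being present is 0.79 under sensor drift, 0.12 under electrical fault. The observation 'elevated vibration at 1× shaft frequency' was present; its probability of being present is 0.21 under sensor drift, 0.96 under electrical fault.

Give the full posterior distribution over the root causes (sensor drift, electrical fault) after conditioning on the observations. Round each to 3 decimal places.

0.166, 0.834

For each hypothesis, the unnormalized posterior weight is prior × product of the observation likelihoods (using 1 − P(present | H) for each absent observation):
  sensor drift: 0.792 × (1 − 0.79) × 0.21 = 0.034927
  electrical fault: 0.208 × (1 − 0.12) × 0.96 = 0.17572
The unnormalized weights sum to 0.21065.
P(sensor drift | evidence) = 0.034927 / 0.21065 ≈ 0.166
P(electrical fault | evidence) = 0.17572 / 0.21065 ≈ 0.834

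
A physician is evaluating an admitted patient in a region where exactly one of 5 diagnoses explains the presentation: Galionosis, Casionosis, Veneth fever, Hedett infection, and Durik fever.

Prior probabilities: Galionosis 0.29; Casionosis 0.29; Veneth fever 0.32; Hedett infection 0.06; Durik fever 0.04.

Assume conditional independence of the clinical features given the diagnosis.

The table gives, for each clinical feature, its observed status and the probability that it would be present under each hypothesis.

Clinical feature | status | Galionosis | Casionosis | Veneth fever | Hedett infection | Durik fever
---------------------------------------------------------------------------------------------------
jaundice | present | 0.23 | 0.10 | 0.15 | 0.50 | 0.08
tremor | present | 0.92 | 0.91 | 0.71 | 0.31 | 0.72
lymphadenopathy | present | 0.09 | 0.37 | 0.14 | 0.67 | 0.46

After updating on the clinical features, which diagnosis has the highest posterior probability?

Casionosis

For each hypothesis, the unnormalized posterior weight is prior × product of the clinical feature likelihoods:
  Galionosis: 0.29 × 0.23 × 0.92 × 0.09 = 0.0055228
  Casionosis: 0.29 × 0.10 × 0.91 × 0.37 = 0.0097643
  Veneth fever: 0.32 × 0.15 × 0.71 × 0.14 = 0.0047712
  Hedett infection: 0.06 × 0.50 × 0.31 × 0.67 = 0.006231
  Durik fever: 0.04 × 0.08 × 0.72 × 0.46 = 0.0010598
Normalizing constant Z = 0.0055228 + 0.0097643 + 0.0047712 + 0.006231 + 0.0010598 = 0.027349.
P(Galionosis | evidence) ≈ 0.0055228 / 0.027349 ≈ 0.202
P(Casionosis | evidence) ≈ 0.0097643 / 0.027349 ≈ 0.357
P(Veneth fever | evidence) ≈ 0.0047712 / 0.027349 ≈ 0.174
P(Hedett infection | evidence) ≈ 0.006231 / 0.027349 ≈ 0.228
P(Durik fever | evidence) ≈ 0.0010598 / 0.027349 ≈ 0.039
The largest is 0.357, so Casionosis is most probable.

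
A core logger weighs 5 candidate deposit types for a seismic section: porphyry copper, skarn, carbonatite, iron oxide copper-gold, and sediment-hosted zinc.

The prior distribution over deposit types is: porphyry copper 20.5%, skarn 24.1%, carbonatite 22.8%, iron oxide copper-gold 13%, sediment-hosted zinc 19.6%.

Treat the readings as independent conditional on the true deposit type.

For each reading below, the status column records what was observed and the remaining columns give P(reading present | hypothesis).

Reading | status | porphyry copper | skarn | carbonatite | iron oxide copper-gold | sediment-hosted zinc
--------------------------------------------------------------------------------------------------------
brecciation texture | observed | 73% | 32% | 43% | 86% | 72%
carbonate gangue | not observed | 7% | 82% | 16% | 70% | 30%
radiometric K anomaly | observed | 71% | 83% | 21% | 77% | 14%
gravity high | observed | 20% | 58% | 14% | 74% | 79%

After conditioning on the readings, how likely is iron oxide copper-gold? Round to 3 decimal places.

Multiply each prior by the joint likelihood of the reading pattern (using 1 − P(present | H) for each absent reading):
  porphyry copper: 0.205 × 0.73 × (1 − 0.07) × 0.71 × 0.20 = 0.019763
  skarn: 0.241 × 0.32 × (1 − 0.82) × 0.83 × 0.58 = 0.0066826
  carbonatite: 0.228 × 0.43 × (1 − 0.16) × 0.21 × 0.14 = 0.0024212
  iron oxide copper-gold: 0.130 × 0.86 × (1 − 0.70) × 0.77 × 0.74 = 0.019111
  sediment-hosted zinc: 0.196 × 0.72 × (1 − 0.30) × 0.14 × 0.79 = 0.010926
The unnormalized weights sum to 0.058903.
P(iron oxide copper-gold | evidence) = 0.019111 / 0.058903 ≈ 0.324.

0.324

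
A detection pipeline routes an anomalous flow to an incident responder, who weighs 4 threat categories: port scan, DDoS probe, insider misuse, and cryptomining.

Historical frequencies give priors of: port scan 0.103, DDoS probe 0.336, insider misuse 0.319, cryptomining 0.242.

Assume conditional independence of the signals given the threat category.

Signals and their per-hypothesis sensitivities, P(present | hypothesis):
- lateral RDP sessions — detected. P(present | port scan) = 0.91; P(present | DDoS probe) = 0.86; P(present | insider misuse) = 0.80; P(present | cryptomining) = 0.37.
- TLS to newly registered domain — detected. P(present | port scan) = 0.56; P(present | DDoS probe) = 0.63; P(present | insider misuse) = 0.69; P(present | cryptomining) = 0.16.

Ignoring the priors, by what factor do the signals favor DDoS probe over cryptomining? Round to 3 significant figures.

The Bayes factor is the ratio of the joint likelihoods of the signal pattern under the two hypotheses.
  DDoS probe: 0.86 × 0.63 = 0.5418
  cryptomining: 0.37 × 0.16 = 0.0592
Bayes factor = 0.5418 / 0.0592 ≈ 9.15

9.15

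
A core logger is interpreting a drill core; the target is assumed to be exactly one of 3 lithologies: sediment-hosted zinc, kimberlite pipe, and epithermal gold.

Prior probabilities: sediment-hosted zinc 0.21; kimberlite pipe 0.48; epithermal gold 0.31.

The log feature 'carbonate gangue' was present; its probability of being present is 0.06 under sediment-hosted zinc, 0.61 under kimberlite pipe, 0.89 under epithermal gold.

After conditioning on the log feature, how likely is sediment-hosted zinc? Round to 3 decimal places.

Multiply each prior by the likelihood of the log feature:
  sediment-hosted zinc: 0.21 × 0.06 = 0.0126
  kimberlite pipe: 0.48 × 0.61 = 0.2928
  epithermal gold: 0.31 × 0.89 = 0.2759
Normalizing constant Z = 0.0126 + 0.2928 + 0.2759 = 0.5813.
P(sediment-hosted zinc | evidence) = 0.0126 / 0.5813 ≈ 0.022.

0.022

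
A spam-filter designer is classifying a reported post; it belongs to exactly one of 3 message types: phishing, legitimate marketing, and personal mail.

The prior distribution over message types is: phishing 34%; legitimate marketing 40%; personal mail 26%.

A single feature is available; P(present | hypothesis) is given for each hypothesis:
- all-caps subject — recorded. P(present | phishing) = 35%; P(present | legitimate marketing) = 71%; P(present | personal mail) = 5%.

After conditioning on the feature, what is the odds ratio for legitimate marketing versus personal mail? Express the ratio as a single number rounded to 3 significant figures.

21.8

Posterior odds equal prior odds times the likelihood ratio; only the two competing hypotheses matter.
  legitimate marketing: 0.40 × 0.71 = 0.284
  personal mail: 0.26 × 0.05 = 0.013
Odds(legitimate marketing : personal mail) = 0.284 / 0.013 ≈ 21.8.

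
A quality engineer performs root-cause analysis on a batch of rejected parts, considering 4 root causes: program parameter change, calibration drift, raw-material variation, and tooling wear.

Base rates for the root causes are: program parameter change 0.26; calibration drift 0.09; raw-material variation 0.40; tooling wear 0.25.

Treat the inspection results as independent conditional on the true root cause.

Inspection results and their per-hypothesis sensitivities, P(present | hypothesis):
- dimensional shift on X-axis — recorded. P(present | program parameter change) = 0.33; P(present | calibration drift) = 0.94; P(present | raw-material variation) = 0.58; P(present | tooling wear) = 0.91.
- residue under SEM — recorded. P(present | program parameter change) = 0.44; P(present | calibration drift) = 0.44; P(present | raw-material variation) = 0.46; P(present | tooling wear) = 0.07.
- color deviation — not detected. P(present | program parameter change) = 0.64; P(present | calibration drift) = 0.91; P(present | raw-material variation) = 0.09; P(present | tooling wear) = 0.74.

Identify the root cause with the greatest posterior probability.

raw-material variation

Multiply each prior by the joint likelihood of the inspection result pattern (using 1 − P(present | H) for each absent inspection result):
  program parameter change: 0.26 × 0.33 × 0.44 × (1 − 0.64) = 0.013591
  calibration drift: 0.09 × 0.94 × 0.44 × (1 − 0.91) = 0.0033502
  raw-material variation: 0.40 × 0.58 × 0.46 × (1 − 0.09) = 0.097115
  tooling wear: 0.25 × 0.91 × 0.07 × (1 − 0.74) = 0.0041405
Normalizing constant Z = 0.013591 + 0.0033502 + 0.097115 + 0.0041405 = 0.1182.
P(program parameter change | evidence) ≈ 0.013591 / 0.1182 ≈ 0.115
P(calibration drift | evidence) ≈ 0.0033502 / 0.1182 ≈ 0.028
P(raw-material variation | evidence) ≈ 0.097115 / 0.1182 ≈ 0.822
P(tooling wear | evidence) ≈ 0.0041405 / 0.1182 ≈ 0.035
The largest is 0.822, so raw-material variation is most probable.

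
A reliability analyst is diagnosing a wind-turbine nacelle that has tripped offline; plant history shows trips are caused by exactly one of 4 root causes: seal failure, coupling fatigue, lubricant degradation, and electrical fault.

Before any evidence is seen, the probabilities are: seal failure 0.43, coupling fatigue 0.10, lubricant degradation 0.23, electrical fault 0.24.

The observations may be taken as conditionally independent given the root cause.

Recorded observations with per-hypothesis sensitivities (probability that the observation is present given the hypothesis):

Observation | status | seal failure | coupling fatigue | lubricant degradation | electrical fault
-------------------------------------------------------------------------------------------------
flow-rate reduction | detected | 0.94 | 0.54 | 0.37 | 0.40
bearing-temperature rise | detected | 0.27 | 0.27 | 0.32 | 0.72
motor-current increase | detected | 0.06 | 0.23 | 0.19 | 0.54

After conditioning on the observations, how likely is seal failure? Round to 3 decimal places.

0.125

For each hypothesis, the unnormalized posterior weight is prior × product of the observation likelihoods:
  seal failure: 0.43 × 0.94 × 0.27 × 0.06 = 0.006548
  coupling fatigue: 0.10 × 0.54 × 0.27 × 0.23 = 0.0033534
  lubricant degradation: 0.23 × 0.37 × 0.32 × 0.19 = 0.0051741
  electrical fault: 0.24 × 0.40 × 0.72 × 0.54 = 0.037325
Normalizing constant Z = 0.006548 + 0.0033534 + 0.0051741 + 0.037325 = 0.0524.
P(seal failure | evidence) = 0.006548 / 0.0524 ≈ 0.125.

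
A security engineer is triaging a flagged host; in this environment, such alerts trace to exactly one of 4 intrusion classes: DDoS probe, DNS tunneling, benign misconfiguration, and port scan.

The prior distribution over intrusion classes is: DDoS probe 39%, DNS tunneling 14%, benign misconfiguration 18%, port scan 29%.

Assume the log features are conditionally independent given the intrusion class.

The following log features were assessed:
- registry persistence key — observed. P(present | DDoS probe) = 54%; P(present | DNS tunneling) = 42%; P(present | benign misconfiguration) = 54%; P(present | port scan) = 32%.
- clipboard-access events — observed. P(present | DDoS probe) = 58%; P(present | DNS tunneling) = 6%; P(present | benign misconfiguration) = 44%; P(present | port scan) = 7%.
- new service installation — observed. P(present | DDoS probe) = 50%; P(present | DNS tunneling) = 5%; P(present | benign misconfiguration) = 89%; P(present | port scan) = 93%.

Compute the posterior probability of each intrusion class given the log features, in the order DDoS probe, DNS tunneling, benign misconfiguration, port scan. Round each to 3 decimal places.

By Bayes' rule with conditional independence, the unnormalized weight for each hypothesis is prior × ∏ likelihoods:
  DDoS probe: 0.39 × 0.54 × 0.58 × 0.50 = 0.061074
  DNS tunneling: 0.14 × 0.42 × 0.06 × 0.05 = 0.0001764
  benign misconfiguration: 0.18 × 0.54 × 0.44 × 0.89 = 0.038064
  port scan: 0.29 × 0.32 × 0.07 × 0.93 = 0.0060413
The unnormalized weights sum to 0.10536.
P(DDoS probe | evidence) = 0.061074 / 0.10536 ≈ 0.580
P(DNS tunneling | evidence) = 0.0001764 / 0.10536 ≈ 0.002
P(benign misconfiguration | evidence) = 0.038064 / 0.10536 ≈ 0.361
P(port scan | evidence) = 0.0060413 / 0.10536 ≈ 0.057

0.580, 0.002, 0.361, 0.057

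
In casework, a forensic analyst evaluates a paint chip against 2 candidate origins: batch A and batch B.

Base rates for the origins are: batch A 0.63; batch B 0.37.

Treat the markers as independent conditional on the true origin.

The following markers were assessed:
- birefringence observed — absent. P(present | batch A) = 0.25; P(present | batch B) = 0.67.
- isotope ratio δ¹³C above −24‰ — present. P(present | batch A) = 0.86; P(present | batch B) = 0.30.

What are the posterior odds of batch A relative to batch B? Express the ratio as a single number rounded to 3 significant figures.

11.1

Posterior odds equal prior odds times the likelihood ratio; only the two competing hypotheses matter (using 1 − P(present | H) for each absent marker).
  batch A: 0.63 × (1 − 0.25) × 0.86 = 0.40635
  batch B: 0.37 × (1 − 0.67) × 0.30 = 0.03663
Odds(batch A : batch B) = 0.40635 / 0.03663 ≈ 11.1.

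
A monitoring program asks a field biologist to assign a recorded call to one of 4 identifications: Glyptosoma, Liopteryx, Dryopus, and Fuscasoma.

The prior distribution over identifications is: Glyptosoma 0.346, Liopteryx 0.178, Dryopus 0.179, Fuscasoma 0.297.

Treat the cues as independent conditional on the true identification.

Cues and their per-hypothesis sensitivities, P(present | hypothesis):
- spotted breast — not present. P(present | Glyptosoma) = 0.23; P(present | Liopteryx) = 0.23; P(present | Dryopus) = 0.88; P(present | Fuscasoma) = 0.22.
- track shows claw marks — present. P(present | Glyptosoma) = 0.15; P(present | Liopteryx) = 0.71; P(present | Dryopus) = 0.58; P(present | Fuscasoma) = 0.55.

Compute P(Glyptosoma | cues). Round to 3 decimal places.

0.144

Multiply each prior by the joint likelihood of the cue pattern (using 1 − P(present | H) for each absent cue):
  Glyptosoma: 0.346 × (1 − 0.23) × 0.15 = 0.039963
  Liopteryx: 0.178 × (1 − 0.23) × 0.71 = 0.097313
  Dryopus: 0.179 × (1 − 0.88) × 0.58 = 0.012458
  Fuscasoma: 0.297 × (1 − 0.22) × 0.55 = 0.12741
Marginal likelihood of the evidence = 0.27715.
P(Glyptosoma | evidence) = 0.039963 / 0.27715 ≈ 0.144.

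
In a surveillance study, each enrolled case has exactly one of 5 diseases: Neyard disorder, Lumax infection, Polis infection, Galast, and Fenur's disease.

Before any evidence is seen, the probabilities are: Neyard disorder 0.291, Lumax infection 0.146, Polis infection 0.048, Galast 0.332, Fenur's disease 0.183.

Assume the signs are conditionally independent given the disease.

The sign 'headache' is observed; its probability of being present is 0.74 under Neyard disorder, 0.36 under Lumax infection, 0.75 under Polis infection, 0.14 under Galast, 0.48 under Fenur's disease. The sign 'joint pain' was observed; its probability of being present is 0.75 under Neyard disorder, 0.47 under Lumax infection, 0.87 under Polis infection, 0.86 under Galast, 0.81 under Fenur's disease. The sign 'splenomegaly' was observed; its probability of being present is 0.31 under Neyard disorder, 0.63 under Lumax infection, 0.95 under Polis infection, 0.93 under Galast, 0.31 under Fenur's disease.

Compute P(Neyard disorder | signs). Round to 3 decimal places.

0.324

Multiply each prior by the joint likelihood of the sign pattern:
  Neyard disorder: 0.291 × 0.74 × 0.75 × 0.31 = 0.050067
  Lumax infection: 0.146 × 0.36 × 0.47 × 0.63 = 0.015563
  Polis infection: 0.048 × 0.75 × 0.87 × 0.95 = 0.029754
  Galast: 0.332 × 0.14 × 0.86 × 0.93 = 0.037175
  Fenur's disease: 0.183 × 0.48 × 0.81 × 0.31 = 0.022057
Normalizing constant Z = 0.050067 + 0.015563 + 0.029754 + 0.037175 + 0.022057 = 0.15461.
P(Neyard disorder | evidence) = 0.050067 / 0.15461 ≈ 0.324.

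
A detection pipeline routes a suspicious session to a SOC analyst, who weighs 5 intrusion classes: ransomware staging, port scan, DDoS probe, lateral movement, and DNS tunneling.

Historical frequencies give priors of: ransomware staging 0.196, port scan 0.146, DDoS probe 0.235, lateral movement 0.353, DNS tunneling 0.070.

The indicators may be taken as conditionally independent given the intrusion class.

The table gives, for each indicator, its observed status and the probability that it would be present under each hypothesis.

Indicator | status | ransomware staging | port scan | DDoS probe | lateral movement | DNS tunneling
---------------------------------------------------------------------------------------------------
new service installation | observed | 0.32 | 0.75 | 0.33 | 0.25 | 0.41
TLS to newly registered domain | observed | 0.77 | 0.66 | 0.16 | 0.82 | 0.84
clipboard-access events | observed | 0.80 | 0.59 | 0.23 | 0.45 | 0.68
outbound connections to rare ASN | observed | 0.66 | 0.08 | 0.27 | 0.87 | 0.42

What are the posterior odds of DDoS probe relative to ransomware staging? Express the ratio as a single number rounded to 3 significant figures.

The normalizing constant cancels in an odds ratio, so compute prior × likelihood for the two hypotheses only:
  DDoS probe: 0.235 × 0.33 × 0.16 × 0.23 × 0.27 = 0.00077054
  ransomware staging: 0.196 × 0.32 × 0.77 × 0.80 × 0.66 = 0.025499
Odds(DDoS probe : ransomware staging) = 0.00077054 / 0.025499 ≈ 0.0302.

0.0302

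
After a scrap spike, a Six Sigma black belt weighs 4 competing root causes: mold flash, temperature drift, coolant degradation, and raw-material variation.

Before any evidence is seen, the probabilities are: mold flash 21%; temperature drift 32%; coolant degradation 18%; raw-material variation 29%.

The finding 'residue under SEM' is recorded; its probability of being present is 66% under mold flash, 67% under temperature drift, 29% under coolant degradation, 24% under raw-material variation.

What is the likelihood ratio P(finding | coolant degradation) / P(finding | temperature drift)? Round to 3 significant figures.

Likelihood of this finding under each hypothesis:
  coolant degradation: 0.29
  temperature drift: 0.67
Bayes factor = 0.29 / 0.67 ≈ 0.433

0.433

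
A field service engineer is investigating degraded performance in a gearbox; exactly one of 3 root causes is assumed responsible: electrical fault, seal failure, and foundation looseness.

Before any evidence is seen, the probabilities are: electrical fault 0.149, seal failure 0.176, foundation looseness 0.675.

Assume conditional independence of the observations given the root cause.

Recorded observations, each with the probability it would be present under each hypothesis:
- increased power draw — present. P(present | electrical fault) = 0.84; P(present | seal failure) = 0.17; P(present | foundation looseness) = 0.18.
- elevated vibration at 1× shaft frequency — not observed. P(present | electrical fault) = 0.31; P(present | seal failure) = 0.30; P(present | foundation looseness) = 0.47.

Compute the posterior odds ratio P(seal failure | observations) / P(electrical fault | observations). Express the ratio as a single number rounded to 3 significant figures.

Unnormalized posterior weight (prior times the observation likelihoods) for each of the two hypotheses (using 1 − P(present | H) for each absent observation):
  seal failure: 0.176 × 0.17 × (1 − 0.30) = 0.020944
  electrical fault: 0.149 × 0.84 × (1 − 0.31) = 0.08636
Posterior odds = 0.020944 / 0.08636 ≈ 0.243.

0.243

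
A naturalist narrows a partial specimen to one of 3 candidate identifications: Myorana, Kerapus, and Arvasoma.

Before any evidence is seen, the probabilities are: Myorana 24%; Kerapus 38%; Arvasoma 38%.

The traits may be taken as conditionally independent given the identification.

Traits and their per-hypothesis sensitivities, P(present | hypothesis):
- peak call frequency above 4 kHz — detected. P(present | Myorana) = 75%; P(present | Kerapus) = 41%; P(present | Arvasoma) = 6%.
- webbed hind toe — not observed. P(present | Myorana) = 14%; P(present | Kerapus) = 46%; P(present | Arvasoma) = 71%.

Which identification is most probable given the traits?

Multiply each prior by the joint likelihood of the trait pattern (using 1 − P(present | H) for each absent trait):
  Myorana: 0.24 × 0.75 × (1 − 0.14) = 0.1548
  Kerapus: 0.38 × 0.41 × (1 − 0.46) = 0.084132
  Arvasoma: 0.38 × 0.06 × (1 − 0.71) = 0.006612
Marginal likelihood of the evidence = 0.24554.
P(Myorana | evidence) ≈ 0.1548 / 0.24554 ≈ 0.630
P(Kerapus | evidence) ≈ 0.084132 / 0.24554 ≈ 0.343
P(Arvasoma | evidence) ≈ 0.006612 / 0.24554 ≈ 0.027
The largest is 0.630, so Myorana is most probable.

Myorana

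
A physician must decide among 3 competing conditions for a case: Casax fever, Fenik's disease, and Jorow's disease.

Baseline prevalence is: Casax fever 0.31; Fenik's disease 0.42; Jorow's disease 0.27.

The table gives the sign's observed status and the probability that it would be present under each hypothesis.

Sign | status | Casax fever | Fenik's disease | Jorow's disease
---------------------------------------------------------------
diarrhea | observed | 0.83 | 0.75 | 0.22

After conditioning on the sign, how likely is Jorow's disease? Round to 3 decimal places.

0.094

Multiply each prior by the likelihood of the sign:
  Casax fever: 0.31 × 0.83 = 0.2573
  Fenik's disease: 0.42 × 0.75 = 0.315
  Jorow's disease: 0.27 × 0.22 = 0.0594
The unnormalized weights sum to 0.6317.
P(Jorow's disease | evidence) = 0.0594 / 0.6317 ≈ 0.094.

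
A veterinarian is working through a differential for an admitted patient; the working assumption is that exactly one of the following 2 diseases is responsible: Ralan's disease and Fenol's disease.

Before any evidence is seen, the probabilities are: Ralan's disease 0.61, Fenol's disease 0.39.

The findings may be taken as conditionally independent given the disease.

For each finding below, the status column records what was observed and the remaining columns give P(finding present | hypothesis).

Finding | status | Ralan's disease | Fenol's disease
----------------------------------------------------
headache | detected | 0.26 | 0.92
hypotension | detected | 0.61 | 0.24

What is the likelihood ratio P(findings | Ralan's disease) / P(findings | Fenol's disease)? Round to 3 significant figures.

0.718

Take the product of per-finding likelihoods under each hypothesis, then divide.
  Ralan's disease: 0.26 × 0.61 = 0.1586
  Fenol's disease: 0.92 × 0.24 = 0.2208
Bayes factor = 0.1586 / 0.2208 ≈ 0.718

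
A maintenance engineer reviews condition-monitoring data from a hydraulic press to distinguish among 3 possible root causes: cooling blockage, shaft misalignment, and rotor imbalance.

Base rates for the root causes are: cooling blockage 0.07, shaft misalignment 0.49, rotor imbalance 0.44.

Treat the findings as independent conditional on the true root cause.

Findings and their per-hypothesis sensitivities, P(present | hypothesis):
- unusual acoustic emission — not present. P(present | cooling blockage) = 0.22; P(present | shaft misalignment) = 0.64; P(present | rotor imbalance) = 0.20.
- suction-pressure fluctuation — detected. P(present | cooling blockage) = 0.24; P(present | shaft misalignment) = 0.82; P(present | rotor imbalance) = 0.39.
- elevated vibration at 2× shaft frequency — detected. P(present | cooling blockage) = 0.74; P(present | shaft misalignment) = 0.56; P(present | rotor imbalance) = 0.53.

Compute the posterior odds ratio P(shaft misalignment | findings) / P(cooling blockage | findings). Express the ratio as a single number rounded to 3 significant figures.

8.35

The normalizing constant cancels in an odds ratio, so compute prior × likelihood for the two hypotheses only (using 1 − P(present | H) for each absent finding):
  shaft misalignment: 0.49 × (1 − 0.64) × 0.82 × 0.56 = 0.081003
  cooling blockage: 0.07 × (1 − 0.22) × 0.24 × 0.74 = 0.009697
Odds(shaft misalignment : cooling blockage) = 0.081003 / 0.009697 ≈ 8.35.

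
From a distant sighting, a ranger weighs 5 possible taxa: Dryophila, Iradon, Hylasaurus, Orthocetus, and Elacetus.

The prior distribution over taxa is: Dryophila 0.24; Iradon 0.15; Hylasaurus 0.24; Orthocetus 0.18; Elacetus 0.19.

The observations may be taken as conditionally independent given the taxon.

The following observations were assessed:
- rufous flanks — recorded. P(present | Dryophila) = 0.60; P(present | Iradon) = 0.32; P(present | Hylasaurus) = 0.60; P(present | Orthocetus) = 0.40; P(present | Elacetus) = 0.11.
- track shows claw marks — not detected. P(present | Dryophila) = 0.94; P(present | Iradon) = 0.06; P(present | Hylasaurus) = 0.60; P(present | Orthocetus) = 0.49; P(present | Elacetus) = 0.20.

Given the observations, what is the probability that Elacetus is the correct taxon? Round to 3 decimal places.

Multiply each prior by the joint likelihood of the evidence pattern (using 1 − P(present | H) for each absent observation):
  Dryophila: 0.24 × 0.60 × (1 − 0.94) = 0.00864
  Iradon: 0.15 × 0.32 × (1 − 0.06) = 0.04512
  Hylasaurus: 0.24 × 0.60 × (1 − 0.60) = 0.0576
  Orthocetus: 0.18 × 0.40 × (1 − 0.49) = 0.03672
  Elacetus: 0.19 × 0.11 × (1 − 0.20) = 0.01672
The unnormalized weights sum to 0.1648.
P(Elacetus | evidence) = 0.01672 / 0.1648 ≈ 0.101.

0.101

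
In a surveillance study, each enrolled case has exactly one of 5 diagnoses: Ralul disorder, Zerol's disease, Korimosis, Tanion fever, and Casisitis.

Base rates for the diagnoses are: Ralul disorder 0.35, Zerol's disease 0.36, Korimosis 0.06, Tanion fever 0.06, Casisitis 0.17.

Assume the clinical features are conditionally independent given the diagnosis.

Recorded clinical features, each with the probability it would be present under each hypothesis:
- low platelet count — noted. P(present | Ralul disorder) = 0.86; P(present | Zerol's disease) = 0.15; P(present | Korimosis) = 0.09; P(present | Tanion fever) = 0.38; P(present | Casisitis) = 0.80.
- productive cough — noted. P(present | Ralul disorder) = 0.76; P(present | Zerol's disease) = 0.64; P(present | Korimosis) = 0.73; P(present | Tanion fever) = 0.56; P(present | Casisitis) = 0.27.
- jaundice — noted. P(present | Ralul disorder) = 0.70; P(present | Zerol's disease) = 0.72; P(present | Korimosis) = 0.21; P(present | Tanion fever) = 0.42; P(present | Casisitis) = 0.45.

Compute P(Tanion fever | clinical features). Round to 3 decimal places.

By Bayes' rule with conditional independence, the unnormalized weight for each hypothesis is prior × ∏ likelihoods:
  Ralul disorder: 0.35 × 0.86 × 0.76 × 0.70 = 0.16013
  Zerol's disease: 0.36 × 0.15 × 0.64 × 0.72 = 0.024883
  Korimosis: 0.06 × 0.09 × 0.73 × 0.21 = 0.00082782
  Tanion fever: 0.06 × 0.38 × 0.56 × 0.42 = 0.0053626
  Casisitis: 0.17 × 0.80 × 0.27 × 0.45 = 0.016524
Marginal likelihood of the evidence = 0.20773.
P(Tanion fever | evidence) = 0.0053626 / 0.20773 ≈ 0.026.

0.026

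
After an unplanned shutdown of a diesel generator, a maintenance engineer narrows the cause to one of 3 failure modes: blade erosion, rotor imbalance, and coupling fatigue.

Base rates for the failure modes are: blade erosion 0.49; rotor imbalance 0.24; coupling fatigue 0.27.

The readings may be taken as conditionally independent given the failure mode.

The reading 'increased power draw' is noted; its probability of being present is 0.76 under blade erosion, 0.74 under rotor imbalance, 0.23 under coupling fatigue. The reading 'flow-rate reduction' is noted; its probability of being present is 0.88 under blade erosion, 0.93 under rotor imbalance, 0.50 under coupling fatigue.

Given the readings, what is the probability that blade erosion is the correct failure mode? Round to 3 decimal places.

For each hypothesis, the unnormalized posterior weight is prior × product of the reading likelihoods:
  blade erosion: 0.49 × 0.76 × 0.88 = 0.32771
  rotor imbalance: 0.24 × 0.74 × 0.93 = 0.16517
  coupling fatigue: 0.27 × 0.23 × 0.50 = 0.03105
The unnormalized weights sum to 0.52393.
P(blade erosion | evidence) = 0.32771 / 0.52393 ≈ 0.625.

0.625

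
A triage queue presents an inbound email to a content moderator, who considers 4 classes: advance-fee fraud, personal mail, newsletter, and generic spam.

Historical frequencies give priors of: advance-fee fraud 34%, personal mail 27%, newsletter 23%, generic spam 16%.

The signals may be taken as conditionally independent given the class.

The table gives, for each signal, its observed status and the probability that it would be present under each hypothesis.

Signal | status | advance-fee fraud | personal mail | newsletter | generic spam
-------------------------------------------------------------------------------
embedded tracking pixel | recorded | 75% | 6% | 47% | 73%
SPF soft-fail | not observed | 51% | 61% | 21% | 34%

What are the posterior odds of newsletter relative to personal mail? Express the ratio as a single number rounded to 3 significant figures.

13.5

Posterior odds equal prior odds times the likelihood ratio; only the two competing hypotheses matter (using 1 − P(present | H) for each absent signal).
  newsletter: 0.23 × 0.47 × (1 − 0.21) = 0.085399
  personal mail: 0.27 × 0.06 × (1 − 0.61) = 0.006318
Posterior odds = 0.085399 / 0.006318 ≈ 13.5.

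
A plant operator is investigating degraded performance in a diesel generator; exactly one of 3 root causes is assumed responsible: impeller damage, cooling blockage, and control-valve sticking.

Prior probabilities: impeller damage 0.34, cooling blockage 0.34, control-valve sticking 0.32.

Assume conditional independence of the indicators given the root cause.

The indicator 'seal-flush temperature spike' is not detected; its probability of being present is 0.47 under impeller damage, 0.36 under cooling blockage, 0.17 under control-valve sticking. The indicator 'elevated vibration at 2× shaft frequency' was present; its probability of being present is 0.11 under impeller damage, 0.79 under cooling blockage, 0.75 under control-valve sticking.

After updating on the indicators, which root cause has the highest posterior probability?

By Bayes' rule with conditional independence, the unnormalized weight for each hypothesis is prior × ∏ likelihoods (using 1 − P(present | H) for each absent indicator):
  impeller damage: 0.34 × (1 − 0.47) × 0.11 = 0.019822
  cooling blockage: 0.34 × (1 − 0.36) × 0.79 = 0.1719
  control-valve sticking: 0.32 × (1 − 0.17) × 0.75 = 0.1992
The unnormalized weights sum to 0.39093.
P(impeller damage | evidence) ≈ 0.019822 / 0.39093 ≈ 0.051
P(cooling blockage | evidence) ≈ 0.1719 / 0.39093 ≈ 0.440
P(control-valve sticking | evidence) ≈ 0.1992 / 0.39093 ≈ 0.510
The largest is 0.510, so control-valve sticking is most probable.

control-valve sticking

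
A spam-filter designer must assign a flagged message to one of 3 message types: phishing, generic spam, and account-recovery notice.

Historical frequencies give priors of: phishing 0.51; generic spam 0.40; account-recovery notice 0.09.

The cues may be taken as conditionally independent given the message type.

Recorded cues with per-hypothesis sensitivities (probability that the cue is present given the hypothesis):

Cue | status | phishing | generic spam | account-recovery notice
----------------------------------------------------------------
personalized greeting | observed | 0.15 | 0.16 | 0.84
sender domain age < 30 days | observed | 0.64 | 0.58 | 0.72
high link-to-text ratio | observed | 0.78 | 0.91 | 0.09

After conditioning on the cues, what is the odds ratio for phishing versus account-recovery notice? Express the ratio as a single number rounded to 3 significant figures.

Posterior odds equal prior odds times the likelihood ratio; only the two competing hypotheses matter.
  phishing: 0.51 × 0.15 × 0.64 × 0.78 = 0.038189
  account-recovery notice: 0.09 × 0.84 × 0.72 × 0.09 = 0.0048989
Posterior odds = 0.038189 / 0.0048989 ≈ 7.80.

7.80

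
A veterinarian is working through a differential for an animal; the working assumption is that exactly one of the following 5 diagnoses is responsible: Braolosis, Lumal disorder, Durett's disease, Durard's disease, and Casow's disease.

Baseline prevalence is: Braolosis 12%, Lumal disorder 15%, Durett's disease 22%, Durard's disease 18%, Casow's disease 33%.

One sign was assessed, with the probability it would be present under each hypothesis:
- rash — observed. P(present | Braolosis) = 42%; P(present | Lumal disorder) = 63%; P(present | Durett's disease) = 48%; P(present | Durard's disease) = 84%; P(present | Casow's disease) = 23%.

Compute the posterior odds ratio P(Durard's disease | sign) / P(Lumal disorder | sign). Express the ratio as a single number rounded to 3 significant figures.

1.60

The normalizing constant cancels in an odds ratio, so compute prior × likelihood for the two hypotheses only:
  Durard's disease: 0.18 × 0.84 = 0.1512
  Lumal disorder: 0.15 × 0.63 = 0.0945
Posterior odds = 0.1512 / 0.0945 ≈ 1.60.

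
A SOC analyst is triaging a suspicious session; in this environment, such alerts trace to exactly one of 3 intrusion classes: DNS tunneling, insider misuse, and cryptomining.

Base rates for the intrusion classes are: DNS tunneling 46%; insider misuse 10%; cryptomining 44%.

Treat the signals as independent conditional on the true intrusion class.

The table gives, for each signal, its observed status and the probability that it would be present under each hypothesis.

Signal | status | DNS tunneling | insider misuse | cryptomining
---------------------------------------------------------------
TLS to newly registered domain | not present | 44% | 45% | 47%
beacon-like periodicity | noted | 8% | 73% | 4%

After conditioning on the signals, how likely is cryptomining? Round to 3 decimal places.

For each hypothesis, the unnormalized posterior weight is prior × product of the signal likelihoods (using 1 − P(present | H) for each absent signal):
  DNS tunneling: 0.46 × (1 − 0.44) × 0.08 = 0.020608
  insider misuse: 0.10 × (1 − 0.45) × 0.73 = 0.04015
  cryptomining: 0.44 × (1 − 0.47) × 0.04 = 0.009328
Normalizing constant Z = 0.020608 + 0.04015 + 0.009328 = 0.070086.
P(cryptomining | evidence) = 0.009328 / 0.070086 ≈ 0.133.

0.133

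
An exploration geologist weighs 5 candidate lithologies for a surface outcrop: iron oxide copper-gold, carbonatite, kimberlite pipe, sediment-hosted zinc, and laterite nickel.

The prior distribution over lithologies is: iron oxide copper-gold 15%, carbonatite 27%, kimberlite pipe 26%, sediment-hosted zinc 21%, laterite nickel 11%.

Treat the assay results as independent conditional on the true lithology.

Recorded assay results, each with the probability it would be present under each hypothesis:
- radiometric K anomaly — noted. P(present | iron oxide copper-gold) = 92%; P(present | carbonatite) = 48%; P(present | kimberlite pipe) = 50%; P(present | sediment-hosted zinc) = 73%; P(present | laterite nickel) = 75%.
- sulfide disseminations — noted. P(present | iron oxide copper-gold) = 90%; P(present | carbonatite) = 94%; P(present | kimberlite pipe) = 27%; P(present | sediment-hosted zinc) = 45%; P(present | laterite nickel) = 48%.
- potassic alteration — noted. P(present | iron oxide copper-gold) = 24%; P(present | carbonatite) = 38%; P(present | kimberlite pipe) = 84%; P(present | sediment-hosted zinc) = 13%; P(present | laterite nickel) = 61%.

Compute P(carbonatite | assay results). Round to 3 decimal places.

0.334

For each hypothesis, the unnormalized posterior weight is prior × product of the assay result likelihoods:
  iron oxide copper-gold: 0.15 × 0.92 × 0.90 × 0.24 = 0.029808
  carbonatite: 0.27 × 0.48 × 0.94 × 0.38 = 0.046293
  kimberlite pipe: 0.26 × 0.50 × 0.27 × 0.84 = 0.029484
  sediment-hosted zinc: 0.21 × 0.73 × 0.45 × 0.13 = 0.0089681
  laterite nickel: 0.11 × 0.75 × 0.48 × 0.61 = 0.024156
The unnormalized weights sum to 0.13871.
P(carbonatite | evidence) = 0.046293 / 0.13871 ≈ 0.334.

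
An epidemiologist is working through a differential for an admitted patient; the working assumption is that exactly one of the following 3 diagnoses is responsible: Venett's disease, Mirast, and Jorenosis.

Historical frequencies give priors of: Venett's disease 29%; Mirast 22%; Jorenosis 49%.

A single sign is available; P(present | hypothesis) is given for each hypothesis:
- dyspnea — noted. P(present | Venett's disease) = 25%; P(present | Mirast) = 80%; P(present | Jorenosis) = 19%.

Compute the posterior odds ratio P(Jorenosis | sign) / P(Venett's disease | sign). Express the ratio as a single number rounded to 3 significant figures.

1.28

Unnormalized posterior weight (prior times the sign likelihood) for each of the two hypotheses:
  Jorenosis: 0.49 × 0.19 = 0.0931
  Venett's disease: 0.29 × 0.25 = 0.0725
Posterior odds = 0.0931 / 0.0725 ≈ 1.28.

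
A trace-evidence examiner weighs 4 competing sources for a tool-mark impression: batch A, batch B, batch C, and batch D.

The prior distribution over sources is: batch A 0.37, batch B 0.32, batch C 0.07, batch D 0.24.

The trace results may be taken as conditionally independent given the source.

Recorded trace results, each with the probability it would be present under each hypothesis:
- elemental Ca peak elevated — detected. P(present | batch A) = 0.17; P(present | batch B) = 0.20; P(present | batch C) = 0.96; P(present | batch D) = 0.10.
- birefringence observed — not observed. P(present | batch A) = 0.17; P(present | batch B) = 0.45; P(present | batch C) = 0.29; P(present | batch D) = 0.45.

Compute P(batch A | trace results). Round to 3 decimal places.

0.352

Multiply each prior by the joint likelihood of the trace result pattern (using 1 − P(present | H) for each absent trace result):
  batch A: 0.37 × 0.17 × (1 − 0.17) = 0.052207
  batch B: 0.32 × 0.20 × (1 − 0.45) = 0.0352
  batch C: 0.07 × 0.96 × (1 − 0.29) = 0.047712
  batch D: 0.24 × 0.10 × (1 − 0.45) = 0.0132
The unnormalized weights sum to 0.14832.
P(batch A | evidence) = 0.052207 / 0.14832 ≈ 0.352.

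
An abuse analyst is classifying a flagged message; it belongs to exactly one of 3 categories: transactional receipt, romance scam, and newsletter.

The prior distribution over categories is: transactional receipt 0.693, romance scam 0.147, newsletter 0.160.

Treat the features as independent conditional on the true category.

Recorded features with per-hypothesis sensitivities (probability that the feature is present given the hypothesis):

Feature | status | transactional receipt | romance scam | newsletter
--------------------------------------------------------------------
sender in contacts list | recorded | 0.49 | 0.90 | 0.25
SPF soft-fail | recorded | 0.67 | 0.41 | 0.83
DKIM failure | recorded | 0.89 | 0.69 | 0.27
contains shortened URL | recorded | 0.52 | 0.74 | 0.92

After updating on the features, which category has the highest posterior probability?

By Bayes' rule with conditional independence, the unnormalized weight for each hypothesis is prior × ∏ likelihoods:
  transactional receipt: 0.693 × 0.49 × 0.67 × 0.89 × 0.52 = 0.10529
  romance scam: 0.147 × 0.90 × 0.41 × 0.69 × 0.74 = 0.027696
  newsletter: 0.160 × 0.25 × 0.83 × 0.27 × 0.92 = 0.0082469
Normalizing constant Z = 0.10529 + 0.027696 + 0.0082469 = 0.14124.
P(transactional receipt | evidence) ≈ 0.10529 / 0.14124 ≈ 0.746
P(romance scam | evidence) ≈ 0.027696 / 0.14124 ≈ 0.196
P(newsletter | evidence) ≈ 0.0082469 / 0.14124 ≈ 0.058
The largest is 0.746, so transactional receipt is most probable.

transactional receipt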